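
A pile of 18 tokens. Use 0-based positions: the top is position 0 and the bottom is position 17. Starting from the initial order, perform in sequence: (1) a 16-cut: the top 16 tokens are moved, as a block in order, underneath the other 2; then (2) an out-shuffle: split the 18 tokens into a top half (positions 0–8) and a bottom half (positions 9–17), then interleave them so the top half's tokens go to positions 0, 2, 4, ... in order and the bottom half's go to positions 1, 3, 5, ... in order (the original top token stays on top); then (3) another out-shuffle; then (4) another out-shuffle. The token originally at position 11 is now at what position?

2

Track the token from position 11 forward through each operation:
  after op 1 (cut 16): 11 → 13
  after op 2 (out-shuffle): 13 → 9
  after op 3 (out-shuffle): 9 → 1
  after op 4 (out-shuffle): 1 → 2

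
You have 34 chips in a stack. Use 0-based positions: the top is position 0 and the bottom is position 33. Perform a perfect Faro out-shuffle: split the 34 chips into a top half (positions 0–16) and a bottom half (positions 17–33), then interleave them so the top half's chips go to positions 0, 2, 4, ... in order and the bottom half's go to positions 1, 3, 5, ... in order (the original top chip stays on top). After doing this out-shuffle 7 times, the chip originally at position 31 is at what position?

Track the chip's position through each out-shuffle:
31 → 29 → 25 → 17 → 1 → 2 → 4 → 8

8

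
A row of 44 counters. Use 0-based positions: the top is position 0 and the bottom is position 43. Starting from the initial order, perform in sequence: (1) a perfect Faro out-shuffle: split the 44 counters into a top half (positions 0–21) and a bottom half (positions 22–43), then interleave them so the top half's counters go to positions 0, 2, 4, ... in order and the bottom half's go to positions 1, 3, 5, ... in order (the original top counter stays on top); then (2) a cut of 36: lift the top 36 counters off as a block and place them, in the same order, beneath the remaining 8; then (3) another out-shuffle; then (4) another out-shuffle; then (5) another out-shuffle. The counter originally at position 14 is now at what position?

30

Track the counter from position 14 forward through each operation:
  after op 1 (out-shuffle): 14 → 28
  after op 2 (cut 36): 28 → 36
  after op 3 (out-shuffle): 36 → 29
  after op 4 (out-shuffle): 29 → 15
  after op 5 (out-shuffle): 15 → 30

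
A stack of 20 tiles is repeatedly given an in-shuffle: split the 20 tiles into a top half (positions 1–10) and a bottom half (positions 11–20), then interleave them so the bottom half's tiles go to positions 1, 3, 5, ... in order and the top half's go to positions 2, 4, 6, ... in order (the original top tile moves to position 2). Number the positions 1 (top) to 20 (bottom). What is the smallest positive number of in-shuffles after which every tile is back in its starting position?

6

The in-shuffle permutes the 20 positions with cycle lengths [2, 3, 3, 6, 6].
Every tile is home exactly when every cycle has completed a whole number of laps, i.e. after lcm(2, 3, 6) = 6 in-shuffles.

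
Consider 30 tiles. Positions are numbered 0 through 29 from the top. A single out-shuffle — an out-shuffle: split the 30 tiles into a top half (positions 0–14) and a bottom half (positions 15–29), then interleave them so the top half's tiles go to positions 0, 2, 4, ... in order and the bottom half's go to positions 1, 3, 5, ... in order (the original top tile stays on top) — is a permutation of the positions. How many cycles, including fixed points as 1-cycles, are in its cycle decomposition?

Trace each unvisited position around until it returns:
(0) (1 2 4 8 16 3 ... len 28) (29)
3 cycles in total.

3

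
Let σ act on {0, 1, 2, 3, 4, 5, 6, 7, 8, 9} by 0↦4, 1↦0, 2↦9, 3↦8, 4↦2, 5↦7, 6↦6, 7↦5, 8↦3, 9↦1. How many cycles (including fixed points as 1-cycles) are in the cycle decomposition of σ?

Cycle decomposition: (0 4 2 9 1) (3 8) (5 7) (6).
4 cycles.

4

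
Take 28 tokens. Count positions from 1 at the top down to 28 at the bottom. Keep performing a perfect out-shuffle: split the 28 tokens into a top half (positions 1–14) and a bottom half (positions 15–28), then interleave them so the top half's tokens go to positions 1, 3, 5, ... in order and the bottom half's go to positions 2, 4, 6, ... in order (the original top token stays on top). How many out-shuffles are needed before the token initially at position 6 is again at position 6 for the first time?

18

Follow position 6 under repeated out-shuffles:
6 → 11 → 21 → 14 → 27 → 26 → 24 → 20 → 12 → 23 → 18 → 8 → 15 → 2 → 3 → 5 → 9 → 17 → 6
It first returns after 18 out-shuffles.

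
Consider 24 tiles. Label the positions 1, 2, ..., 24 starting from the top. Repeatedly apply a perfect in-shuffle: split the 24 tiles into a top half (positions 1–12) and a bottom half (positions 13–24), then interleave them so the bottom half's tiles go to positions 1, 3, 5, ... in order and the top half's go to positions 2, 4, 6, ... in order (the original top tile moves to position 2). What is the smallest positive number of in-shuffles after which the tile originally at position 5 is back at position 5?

4

Follow position 5 under repeated in-shuffles:
5 → 10 → 20 → 15 → 5
It first returns after 4 in-shuffles.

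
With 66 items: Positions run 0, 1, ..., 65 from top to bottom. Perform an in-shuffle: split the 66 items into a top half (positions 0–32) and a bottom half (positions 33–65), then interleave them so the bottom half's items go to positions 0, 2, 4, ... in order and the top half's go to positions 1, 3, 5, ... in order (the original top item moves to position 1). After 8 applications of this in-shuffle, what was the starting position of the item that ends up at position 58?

22

Work backwards from position 58, undoing one in-shuffle at a time:
58 ← 62 ← 64 ← 65 ← 32 ← 49 ← 24 ← 45 ← 22
So the item now at position 58 started at position 22.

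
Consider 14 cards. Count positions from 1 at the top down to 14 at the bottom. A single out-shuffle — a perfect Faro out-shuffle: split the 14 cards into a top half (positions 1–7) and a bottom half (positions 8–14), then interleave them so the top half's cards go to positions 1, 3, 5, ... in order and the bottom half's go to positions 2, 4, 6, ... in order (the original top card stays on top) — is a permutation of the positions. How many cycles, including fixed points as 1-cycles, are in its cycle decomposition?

Trace each unvisited position around until it returns:
(1) (2 3 5 9 4 7 ... len 12) (14)
3 cycles in total.

3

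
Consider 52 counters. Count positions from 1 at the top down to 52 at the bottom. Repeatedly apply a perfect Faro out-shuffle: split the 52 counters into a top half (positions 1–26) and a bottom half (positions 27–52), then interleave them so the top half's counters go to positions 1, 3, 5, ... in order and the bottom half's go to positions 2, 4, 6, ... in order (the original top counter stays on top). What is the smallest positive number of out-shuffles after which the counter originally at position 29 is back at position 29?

Follow position 29 under repeated out-shuffles:
29 → 6 → 11 → 21 → 41 → 30 → 8 → 15 → 29
It first returns after 8 out-shuffles.

8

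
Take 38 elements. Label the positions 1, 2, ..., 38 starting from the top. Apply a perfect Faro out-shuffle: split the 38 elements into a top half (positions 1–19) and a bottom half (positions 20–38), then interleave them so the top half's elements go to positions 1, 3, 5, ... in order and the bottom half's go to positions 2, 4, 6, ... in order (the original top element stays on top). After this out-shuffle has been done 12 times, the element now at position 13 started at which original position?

10

Work backwards from position 13, undoing one out-shuffle at a time:
13 ← 7 ← 4 ← 21 ← 11 ← 6 ← 22 ← 30 ← 34 ← 36 ← 37 ← 19 ← 10
So the element now at position 13 started at position 10.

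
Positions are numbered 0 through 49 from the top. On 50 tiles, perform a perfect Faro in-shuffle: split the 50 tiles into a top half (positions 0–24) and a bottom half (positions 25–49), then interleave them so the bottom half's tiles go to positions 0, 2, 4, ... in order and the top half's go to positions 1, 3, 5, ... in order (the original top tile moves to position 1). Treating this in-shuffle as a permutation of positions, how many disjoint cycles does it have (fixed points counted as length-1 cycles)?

7

Trace each unvisited position around until it returns:
(0 1 3 7 15 31 12 25) (2 5 11 23 47 44 38 26) (4 9 19 39 28 6 13 27) (8 17 35 20 41 32 14 29) (10 21 43 36 22 45 40 30) (16 33) (18 37 24 49 48 46 42 34)
7 cycles in total.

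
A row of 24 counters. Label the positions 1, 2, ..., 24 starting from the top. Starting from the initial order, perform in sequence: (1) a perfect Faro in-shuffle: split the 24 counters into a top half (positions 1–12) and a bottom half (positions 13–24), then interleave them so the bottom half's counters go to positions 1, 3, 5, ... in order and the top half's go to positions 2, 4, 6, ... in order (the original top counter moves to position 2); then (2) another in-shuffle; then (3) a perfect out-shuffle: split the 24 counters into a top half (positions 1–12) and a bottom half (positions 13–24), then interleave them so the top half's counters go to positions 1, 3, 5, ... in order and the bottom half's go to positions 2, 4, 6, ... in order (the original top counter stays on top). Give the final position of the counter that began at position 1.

Track the counter from position 1 forward through each operation:
  after op 1 (in-shuffle): 1 → 2
  after op 2 (in-shuffle): 2 → 4
  after op 3 (out-shuffle): 4 → 7

7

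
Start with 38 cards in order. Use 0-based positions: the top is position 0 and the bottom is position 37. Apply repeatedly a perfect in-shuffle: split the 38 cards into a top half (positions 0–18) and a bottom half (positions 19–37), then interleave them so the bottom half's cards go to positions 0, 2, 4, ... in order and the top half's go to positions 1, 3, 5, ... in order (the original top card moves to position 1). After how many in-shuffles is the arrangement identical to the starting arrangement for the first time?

The in-shuffle permutes the 38 positions with cycle lengths [2, 12, 12, 12].
Every card is home exactly when every cycle has completed a whole number of laps, i.e. after lcm(2, 12) = 12 in-shuffles.

12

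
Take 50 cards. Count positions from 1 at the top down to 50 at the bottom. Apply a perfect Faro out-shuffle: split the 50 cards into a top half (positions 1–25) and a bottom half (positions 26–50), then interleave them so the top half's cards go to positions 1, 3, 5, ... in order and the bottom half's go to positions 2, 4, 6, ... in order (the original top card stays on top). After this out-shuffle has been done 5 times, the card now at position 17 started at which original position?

26

Work backwards from position 17, undoing one out-shuffle at a time:
17 ← 9 ← 5 ← 3 ← 2 ← 26
So the card now at position 17 started at position 26.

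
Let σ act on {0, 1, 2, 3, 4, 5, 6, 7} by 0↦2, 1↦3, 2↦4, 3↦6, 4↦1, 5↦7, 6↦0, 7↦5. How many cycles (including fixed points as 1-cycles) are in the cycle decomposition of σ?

Cycle decomposition: (0 2 4 1 3 6) (5 7).
2 cycles.

2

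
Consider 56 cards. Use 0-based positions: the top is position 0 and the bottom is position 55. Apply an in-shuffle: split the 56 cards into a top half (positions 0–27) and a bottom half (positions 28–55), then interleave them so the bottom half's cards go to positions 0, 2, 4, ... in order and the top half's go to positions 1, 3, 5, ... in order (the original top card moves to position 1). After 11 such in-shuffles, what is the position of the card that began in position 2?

Track the card's position through each in-shuffle:
2 → 5 → 11 → 23 → 47 → 38 → 20 → 41 → 26 → 53 → 50 → 44

44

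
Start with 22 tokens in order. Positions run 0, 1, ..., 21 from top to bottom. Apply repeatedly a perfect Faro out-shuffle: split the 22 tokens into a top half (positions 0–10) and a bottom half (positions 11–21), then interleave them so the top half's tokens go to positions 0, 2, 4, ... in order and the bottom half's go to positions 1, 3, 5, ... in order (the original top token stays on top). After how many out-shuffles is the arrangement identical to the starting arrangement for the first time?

6

The out-shuffle permutes the 22 positions with cycle lengths [1, 1, 2, 3, 3, 6, 6].
Every token is home exactly when every cycle has completed a whole number of laps, i.e. after lcm(1, 2, 3, 6) = 6 out-shuffles.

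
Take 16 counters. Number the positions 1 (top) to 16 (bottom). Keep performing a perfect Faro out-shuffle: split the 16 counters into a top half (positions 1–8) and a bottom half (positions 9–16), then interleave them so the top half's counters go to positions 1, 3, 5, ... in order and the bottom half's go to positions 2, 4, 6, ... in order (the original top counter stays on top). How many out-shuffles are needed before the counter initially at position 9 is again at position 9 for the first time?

4

Follow position 9 under repeated out-shuffles:
9 → 2 → 3 → 5 → 9
It first returns after 4 out-shuffles.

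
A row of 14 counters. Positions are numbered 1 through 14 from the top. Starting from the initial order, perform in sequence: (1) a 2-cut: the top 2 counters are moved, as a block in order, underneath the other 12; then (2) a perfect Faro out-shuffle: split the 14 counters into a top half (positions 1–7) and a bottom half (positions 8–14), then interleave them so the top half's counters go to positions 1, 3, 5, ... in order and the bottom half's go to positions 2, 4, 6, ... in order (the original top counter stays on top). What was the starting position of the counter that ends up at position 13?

Undo the operations in reverse order, starting from position 13:
  undo op 2 (out-shuffle, from top half): 13 ← 7
  undo op 1 (cut 2): 7 ← 9
So the counter at position 13 came from original position 9.

9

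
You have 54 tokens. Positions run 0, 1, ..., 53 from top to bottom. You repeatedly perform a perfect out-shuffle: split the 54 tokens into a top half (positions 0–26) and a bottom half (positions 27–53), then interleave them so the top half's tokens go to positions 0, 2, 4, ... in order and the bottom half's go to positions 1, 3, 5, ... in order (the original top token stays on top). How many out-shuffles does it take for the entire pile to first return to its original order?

52

The out-shuffle permutes the 54 positions with cycle lengths [1, 1, 52].
Every token is home exactly when every cycle has completed a whole number of laps, i.e. after lcm(1, 52) = 52 out-shuffles.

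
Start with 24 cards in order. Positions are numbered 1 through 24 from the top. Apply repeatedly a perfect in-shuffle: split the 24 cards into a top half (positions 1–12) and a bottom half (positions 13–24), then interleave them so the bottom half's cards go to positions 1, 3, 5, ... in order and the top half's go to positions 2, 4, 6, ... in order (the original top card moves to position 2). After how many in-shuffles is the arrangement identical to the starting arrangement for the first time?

20

The in-shuffle permutes the 24 positions with cycle lengths [4, 20].
Every card is home exactly when every cycle has completed a whole number of laps, i.e. after lcm(4, 20) = 20 in-shuffles.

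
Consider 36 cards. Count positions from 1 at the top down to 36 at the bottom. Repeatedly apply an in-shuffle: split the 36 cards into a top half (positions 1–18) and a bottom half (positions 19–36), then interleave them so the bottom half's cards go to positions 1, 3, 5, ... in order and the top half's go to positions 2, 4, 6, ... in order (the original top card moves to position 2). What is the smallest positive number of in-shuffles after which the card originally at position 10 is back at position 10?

36

Follow position 10 under repeated in-shuffles:
10 → 20 → 3 → 6 → 12 → 24 → 11 → 22 → ... → 10 (length 36)
It first returns after 36 in-shuffles.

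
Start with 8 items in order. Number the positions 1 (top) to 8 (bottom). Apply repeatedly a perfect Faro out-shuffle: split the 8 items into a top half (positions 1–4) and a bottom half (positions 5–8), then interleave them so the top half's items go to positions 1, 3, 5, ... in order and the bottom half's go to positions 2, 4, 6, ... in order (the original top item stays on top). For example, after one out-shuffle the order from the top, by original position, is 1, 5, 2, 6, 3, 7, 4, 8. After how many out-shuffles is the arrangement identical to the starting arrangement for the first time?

The out-shuffle permutes the 8 positions with cycle lengths [1, 1, 3, 3].
Every item is home exactly when every cycle has completed a whole number of laps, i.e. after lcm(1, 3) = 3 out-shuffles.

3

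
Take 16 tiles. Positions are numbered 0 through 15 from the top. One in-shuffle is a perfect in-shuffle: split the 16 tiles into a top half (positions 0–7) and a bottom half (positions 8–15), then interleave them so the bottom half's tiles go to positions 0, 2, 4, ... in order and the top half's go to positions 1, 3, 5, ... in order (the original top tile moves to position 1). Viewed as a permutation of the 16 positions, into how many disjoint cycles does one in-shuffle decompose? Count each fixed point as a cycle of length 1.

Trace each unvisited position around until it returns:
(0 1 3 7 15 14 12 8) (2 5 11 6 13 10 4 9)
2 cycles in total.

2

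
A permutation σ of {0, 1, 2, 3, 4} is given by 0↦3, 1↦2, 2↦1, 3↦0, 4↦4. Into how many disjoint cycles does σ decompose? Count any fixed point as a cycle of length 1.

3

Cycle decomposition: (0 3) (1 2) (4).
3 cycles.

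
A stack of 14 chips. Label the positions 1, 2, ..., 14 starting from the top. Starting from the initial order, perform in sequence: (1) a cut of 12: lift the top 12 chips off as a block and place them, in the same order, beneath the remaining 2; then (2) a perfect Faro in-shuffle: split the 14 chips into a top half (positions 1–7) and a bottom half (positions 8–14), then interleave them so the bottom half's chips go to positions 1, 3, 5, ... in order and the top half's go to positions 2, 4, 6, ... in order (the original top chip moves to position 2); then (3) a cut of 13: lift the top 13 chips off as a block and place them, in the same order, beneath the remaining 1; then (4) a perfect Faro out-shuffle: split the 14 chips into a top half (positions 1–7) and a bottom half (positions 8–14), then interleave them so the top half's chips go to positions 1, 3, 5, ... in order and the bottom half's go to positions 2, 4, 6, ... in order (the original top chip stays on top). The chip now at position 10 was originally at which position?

11

Undo the operations in reverse order, starting from position 10:
  undo op 4 (out-shuffle, from bottom half): 10 ← 12
  undo op 3 (cut 13): 12 ← 11
  undo op 2 (in-shuffle, from bottom half): 11 ← 13
  undo op 1 (cut 12): 13 ← 11
So the chip at position 10 came from original position 11.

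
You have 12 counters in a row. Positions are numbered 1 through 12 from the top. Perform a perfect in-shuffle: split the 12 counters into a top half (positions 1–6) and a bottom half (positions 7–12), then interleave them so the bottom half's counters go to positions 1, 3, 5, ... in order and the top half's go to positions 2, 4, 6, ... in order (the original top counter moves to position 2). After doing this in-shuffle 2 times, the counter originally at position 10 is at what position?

Track the counter's position through each in-shuffle:
10 → 7 → 1

1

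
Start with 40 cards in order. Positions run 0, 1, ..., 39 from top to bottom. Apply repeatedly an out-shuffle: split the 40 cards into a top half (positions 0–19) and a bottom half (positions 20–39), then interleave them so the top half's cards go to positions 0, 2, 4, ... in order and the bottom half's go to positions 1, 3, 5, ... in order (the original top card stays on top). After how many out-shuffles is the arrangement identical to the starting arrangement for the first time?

12

The out-shuffle permutes the 40 positions with cycle lengths [1, 1, 2, 12, 12, 12].
Every card is home exactly when every cycle has completed a whole number of laps, i.e. after lcm(1, 2, 12) = 12 out-shuffles.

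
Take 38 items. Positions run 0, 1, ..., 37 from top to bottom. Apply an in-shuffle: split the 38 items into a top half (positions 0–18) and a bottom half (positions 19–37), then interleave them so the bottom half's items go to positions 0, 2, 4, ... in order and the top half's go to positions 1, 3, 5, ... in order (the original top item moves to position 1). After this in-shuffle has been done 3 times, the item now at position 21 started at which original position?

31

Work backwards from position 21, undoing one in-shuffle at a time:
21 ← 10 ← 24 ← 31
So the item now at position 21 started at position 31.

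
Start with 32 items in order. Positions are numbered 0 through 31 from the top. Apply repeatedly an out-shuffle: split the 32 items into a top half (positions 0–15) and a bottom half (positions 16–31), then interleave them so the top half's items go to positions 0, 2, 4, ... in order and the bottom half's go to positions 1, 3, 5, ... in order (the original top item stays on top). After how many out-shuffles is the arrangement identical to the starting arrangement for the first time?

The out-shuffle permutes the 32 positions with cycle lengths [1, 1, 5, 5, 5, 5, 5, 5].
Every item is home exactly when every cycle has completed a whole number of laps, i.e. after lcm(1, 5) = 5 out-shuffles.

5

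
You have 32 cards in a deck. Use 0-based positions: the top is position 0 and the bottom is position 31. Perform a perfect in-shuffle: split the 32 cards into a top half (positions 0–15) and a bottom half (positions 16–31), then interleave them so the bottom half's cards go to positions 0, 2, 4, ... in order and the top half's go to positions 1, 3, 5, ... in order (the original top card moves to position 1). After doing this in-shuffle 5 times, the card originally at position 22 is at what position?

Track the card's position through each in-shuffle:
22 → 12 → 25 → 18 → 4 → 9

9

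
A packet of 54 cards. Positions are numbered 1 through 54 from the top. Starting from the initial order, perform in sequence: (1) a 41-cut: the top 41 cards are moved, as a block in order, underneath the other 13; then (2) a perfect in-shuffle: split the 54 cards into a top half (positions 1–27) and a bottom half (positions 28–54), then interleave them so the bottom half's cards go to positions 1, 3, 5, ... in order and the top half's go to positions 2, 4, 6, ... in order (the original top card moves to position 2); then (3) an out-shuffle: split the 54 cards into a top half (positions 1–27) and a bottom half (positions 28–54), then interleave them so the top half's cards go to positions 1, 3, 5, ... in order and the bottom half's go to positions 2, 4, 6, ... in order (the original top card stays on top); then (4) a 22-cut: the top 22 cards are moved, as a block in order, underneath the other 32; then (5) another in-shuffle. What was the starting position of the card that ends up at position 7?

28

Undo the operations in reverse order, starting from position 7:
  undo op 5 (in-shuffle, from bottom half): 7 ← 31
  undo op 4 (cut 22): 31 ← 53
  undo op 3 (out-shuffle, from top half): 53 ← 27
  undo op 2 (in-shuffle, from bottom half): 27 ← 41
  undo op 1 (cut 41): 41 ← 28
So the card at position 7 came from original position 28.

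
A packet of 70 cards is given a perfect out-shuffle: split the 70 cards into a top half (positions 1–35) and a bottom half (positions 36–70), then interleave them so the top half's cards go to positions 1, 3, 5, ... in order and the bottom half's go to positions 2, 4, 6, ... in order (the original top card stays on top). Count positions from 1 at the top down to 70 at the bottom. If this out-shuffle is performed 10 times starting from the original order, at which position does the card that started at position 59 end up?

Track the card's position through each out-shuffle:
59 → 48 → 26 → 51 → 32 → 63 → 56 → 42 → 14 → 27 → 53

53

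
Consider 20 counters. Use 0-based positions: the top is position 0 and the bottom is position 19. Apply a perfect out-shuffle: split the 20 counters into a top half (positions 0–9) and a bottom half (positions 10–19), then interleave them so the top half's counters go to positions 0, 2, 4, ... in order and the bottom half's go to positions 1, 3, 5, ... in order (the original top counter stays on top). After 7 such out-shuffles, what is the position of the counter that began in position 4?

18

Track the counter's position through each out-shuffle:
4 → 8 → 16 → 13 → 7 → 14 → 9 → 18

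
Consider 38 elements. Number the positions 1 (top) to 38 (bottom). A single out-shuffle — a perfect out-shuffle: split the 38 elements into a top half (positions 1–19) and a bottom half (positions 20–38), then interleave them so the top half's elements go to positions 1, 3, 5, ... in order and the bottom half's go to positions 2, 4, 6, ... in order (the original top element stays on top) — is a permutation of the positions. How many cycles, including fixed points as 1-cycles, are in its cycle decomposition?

3

Trace each unvisited position around until it returns:
(1) (2 3 5 9 17 33 ... len 36) (38)
3 cycles in total.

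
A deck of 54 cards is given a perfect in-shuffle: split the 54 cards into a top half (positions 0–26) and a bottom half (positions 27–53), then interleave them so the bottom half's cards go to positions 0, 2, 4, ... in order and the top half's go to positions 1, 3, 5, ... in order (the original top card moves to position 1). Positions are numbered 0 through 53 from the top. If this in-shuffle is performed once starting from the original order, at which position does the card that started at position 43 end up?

Track the card's position through each in-shuffle:
43 → 32

32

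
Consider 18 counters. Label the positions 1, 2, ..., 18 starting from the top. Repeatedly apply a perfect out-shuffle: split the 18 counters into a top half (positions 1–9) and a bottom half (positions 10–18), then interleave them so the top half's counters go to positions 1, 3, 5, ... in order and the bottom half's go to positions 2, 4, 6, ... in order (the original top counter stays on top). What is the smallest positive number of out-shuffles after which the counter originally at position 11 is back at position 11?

8

Follow position 11 under repeated out-shuffles:
11 → 4 → 7 → 13 → 8 → 15 → 12 → 6 → 11
It first returns after 8 out-shuffles.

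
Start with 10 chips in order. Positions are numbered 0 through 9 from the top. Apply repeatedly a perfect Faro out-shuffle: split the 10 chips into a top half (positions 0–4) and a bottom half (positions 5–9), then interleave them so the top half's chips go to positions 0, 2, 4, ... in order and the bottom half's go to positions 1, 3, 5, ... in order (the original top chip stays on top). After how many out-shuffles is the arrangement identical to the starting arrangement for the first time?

6

The out-shuffle permutes the 10 positions with cycle lengths [1, 1, 2, 6].
Every chip is home exactly when every cycle has completed a whole number of laps, i.e. after lcm(1, 2, 6) = 6 out-shuffles.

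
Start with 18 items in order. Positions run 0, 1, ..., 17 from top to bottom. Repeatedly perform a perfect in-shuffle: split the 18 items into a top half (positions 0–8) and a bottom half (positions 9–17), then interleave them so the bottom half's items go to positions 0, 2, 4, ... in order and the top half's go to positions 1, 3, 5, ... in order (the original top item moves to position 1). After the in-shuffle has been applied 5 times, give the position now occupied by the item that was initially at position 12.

16

Track the item's position through each in-shuffle:
12 → 6 → 13 → 8 → 17 → 16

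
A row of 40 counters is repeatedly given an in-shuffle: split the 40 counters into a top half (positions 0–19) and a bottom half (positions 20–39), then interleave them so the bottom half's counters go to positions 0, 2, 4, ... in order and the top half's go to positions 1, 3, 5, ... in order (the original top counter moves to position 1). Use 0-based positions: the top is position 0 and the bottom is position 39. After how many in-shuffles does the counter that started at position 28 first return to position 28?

20

Follow position 28 under repeated in-shuffles:
28 → 16 → 33 → 26 → 12 → 25 → 10 → 21 → 2 → 5 → 11 → 23 → 6 → 13 → 27 → 14 → 29 → 18 → 37 → 34 → 28
It first returns after 20 in-shuffles.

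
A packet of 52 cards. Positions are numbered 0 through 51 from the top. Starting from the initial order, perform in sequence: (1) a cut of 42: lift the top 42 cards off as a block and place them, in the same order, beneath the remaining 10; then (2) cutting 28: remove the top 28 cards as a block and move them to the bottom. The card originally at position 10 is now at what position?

Track the card from position 10 forward through each operation:
  after op 1 (cut 42): 10 → 20
  after op 2 (cut 28): 20 → 44

44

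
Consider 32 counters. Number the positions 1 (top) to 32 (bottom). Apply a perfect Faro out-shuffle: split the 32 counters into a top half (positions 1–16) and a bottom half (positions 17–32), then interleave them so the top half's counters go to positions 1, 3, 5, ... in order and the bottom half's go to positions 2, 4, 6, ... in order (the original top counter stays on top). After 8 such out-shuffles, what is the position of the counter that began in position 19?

Track the counter's position through each out-shuffle:
19 → 6 → 11 → 21 → 10 → 19 → 6 → 11 → 21

21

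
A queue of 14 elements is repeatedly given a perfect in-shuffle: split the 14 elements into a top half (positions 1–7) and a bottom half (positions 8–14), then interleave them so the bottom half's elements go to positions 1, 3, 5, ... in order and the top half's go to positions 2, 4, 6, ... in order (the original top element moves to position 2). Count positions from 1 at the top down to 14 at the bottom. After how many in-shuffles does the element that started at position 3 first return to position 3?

Follow position 3 under repeated in-shuffles:
3 → 6 → 12 → 9 → 3
It first returns after 4 in-shuffles.

4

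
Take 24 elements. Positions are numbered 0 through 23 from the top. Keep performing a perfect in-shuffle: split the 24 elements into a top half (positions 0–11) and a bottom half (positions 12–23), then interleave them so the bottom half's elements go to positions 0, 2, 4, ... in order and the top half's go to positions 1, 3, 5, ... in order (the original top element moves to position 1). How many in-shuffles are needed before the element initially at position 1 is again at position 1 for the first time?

Follow position 1 under repeated in-shuffles:
1 → 3 → 7 → 15 → 6 → 13 → 2 → 5 → 11 → 23 → 22 → 20 → 16 → 8 → 17 → 10 → 21 → 18 → 12 → 0 → 1
It first returns after 20 in-shuffles.

20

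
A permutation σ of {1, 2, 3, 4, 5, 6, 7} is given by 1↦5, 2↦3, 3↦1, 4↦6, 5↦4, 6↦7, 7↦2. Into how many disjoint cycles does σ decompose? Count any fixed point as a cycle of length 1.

1

Cycle decomposition: (1 5 4 6 7 2 3).
1 cycle.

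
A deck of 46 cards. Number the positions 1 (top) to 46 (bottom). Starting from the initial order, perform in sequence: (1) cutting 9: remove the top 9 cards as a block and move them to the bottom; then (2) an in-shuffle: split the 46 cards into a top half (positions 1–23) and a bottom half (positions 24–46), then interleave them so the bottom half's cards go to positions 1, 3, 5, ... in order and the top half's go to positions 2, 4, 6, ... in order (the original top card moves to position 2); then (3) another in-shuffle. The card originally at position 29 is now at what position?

33

Track the card from position 29 forward through each operation:
  after op 1 (cut 9): 29 → 20
  after op 2 (in-shuffle): 20 → 40
  after op 3 (in-shuffle): 40 → 33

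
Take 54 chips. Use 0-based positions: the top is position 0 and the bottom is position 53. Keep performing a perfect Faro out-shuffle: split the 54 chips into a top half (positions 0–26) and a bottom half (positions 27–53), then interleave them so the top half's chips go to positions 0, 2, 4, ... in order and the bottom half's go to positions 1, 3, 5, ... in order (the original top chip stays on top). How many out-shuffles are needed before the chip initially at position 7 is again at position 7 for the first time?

52

Follow position 7 under repeated out-shuffles:
7 → 14 → 28 → 3 → 6 → 12 → 24 → 48 → ... → 7 (length 52)
It first returns after 52 out-shuffles.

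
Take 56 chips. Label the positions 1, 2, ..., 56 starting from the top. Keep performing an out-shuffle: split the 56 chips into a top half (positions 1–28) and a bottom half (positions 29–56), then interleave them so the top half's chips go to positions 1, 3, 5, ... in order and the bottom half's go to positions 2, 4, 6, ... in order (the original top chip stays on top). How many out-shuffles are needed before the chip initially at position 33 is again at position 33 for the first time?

20

Follow position 33 under repeated out-shuffles:
33 → 10 → 19 → 37 → 18 → 35 → 14 → 27 → 53 → 50 → 44 → 32 → 8 → 15 → 29 → 2 → 3 → 5 → 9 → 17 → 33
It first returns after 20 out-shuffles.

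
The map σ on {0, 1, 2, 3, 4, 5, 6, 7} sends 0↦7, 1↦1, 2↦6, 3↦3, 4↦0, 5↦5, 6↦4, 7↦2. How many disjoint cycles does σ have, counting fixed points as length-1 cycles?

4

Cycle decomposition: (0 7 2 6 4) (1) (3) (5).
4 cycles.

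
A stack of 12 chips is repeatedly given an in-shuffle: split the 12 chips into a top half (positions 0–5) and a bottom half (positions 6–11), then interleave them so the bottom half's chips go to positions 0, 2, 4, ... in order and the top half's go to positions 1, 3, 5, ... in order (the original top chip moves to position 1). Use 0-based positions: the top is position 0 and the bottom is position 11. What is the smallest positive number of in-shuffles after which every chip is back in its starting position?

12

The in-shuffle permutes the 12 positions with cycle lengths [12].
Every chip is home exactly when every cycle has completed a whole number of laps, i.e. after lcm(12) = 12 in-shuffles.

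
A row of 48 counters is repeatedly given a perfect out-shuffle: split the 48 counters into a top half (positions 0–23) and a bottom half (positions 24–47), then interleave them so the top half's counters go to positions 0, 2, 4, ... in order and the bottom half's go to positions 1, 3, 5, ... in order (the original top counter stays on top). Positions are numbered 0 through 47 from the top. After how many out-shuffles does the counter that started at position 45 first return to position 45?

Follow position 45 under repeated out-shuffles:
45 → 43 → 39 → 31 → 15 → 30 → 13 → 26 → ... → 45 (length 23)
It first returns after 23 out-shuffles.

23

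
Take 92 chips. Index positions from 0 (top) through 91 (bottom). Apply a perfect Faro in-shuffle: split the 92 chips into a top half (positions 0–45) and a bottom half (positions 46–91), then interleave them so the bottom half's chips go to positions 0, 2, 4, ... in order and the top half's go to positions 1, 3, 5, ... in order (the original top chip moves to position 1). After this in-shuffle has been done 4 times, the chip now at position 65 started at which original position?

Work backwards from position 65, undoing one in-shuffle at a time:
65 ← 32 ← 62 ← 77 ← 38
So the chip now at position 65 started at position 38.

38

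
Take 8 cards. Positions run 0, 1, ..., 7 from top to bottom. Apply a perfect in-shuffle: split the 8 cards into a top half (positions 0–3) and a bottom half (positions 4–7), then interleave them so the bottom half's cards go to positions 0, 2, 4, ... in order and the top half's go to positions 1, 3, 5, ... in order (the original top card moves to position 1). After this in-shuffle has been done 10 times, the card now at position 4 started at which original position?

Work backwards from position 4, undoing one in-shuffle at a time:
4 ← 6 ← 7 ← 3 ← 1 ← 0 ← 4 ← 6 ← 7 ← 3 ← 1
So the card now at position 4 started at position 1.

1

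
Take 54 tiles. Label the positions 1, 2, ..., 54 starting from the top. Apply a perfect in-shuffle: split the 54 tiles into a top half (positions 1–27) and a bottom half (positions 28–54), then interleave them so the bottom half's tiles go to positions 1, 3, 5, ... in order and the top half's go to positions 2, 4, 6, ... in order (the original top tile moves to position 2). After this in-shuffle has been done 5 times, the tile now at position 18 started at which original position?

4

Work backwards from position 18, undoing one in-shuffle at a time:
18 ← 9 ← 32 ← 16 ← 8 ← 4
So the tile now at position 18 started at position 4.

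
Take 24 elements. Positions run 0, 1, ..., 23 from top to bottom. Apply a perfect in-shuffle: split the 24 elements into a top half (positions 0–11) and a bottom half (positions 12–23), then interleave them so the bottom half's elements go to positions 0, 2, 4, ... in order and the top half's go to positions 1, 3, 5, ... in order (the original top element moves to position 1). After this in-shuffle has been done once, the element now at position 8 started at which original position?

16

Work backwards from position 8, undoing one in-shuffle at a time:
8 ← 16
So the element now at position 8 started at position 16.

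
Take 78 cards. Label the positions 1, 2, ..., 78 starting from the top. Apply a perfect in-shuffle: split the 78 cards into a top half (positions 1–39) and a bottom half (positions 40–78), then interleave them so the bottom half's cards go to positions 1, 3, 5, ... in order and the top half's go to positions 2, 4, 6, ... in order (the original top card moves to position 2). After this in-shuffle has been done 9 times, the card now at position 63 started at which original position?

37

Work backwards from position 63, undoing one in-shuffle at a time:
63 ← 71 ← 75 ← 77 ← 78 ← 39 ← 59 ← 69 ← 74 ← 37
So the card now at position 63 started at position 37.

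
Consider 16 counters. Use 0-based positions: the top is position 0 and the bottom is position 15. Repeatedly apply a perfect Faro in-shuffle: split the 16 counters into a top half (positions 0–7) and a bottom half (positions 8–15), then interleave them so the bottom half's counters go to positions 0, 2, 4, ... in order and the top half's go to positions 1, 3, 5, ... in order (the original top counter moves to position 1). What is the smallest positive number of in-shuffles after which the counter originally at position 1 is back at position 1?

Follow position 1 under repeated in-shuffles:
1 → 3 → 7 → 15 → 14 → 12 → 8 → 0 → 1
It first returns after 8 in-shuffles.

8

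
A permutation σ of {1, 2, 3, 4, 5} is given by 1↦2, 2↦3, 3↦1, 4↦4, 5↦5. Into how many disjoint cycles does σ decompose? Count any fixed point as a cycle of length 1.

3

Cycle decomposition: (1 2 3) (4) (5).
3 cycles.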